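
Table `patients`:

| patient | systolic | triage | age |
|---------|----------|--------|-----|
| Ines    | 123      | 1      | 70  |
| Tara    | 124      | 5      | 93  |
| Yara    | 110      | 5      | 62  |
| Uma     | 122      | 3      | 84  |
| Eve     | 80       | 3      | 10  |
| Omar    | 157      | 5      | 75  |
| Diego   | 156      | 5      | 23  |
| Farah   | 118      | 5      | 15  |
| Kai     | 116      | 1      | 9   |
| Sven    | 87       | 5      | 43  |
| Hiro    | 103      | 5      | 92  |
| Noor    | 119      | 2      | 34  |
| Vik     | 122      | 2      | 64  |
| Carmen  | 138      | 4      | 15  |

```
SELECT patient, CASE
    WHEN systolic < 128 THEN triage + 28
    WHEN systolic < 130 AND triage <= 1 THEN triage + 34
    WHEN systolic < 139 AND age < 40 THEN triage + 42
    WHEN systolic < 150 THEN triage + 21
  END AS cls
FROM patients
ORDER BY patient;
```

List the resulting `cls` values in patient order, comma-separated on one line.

patient=Carmen: systolic < 139 AND age < 40 → 46
patient=Diego: (no match → NULL) → NULL
patient=Eve: systolic < 128 → 31
patient=Farah: systolic < 128 → 33
patient=Hiro: systolic < 128 → 33
patient=Ines: systolic < 128 → 29
patient=Kai: systolic < 128 → 29
patient=Noor: systolic < 128 → 30
patient=Omar: (no match → NULL) → NULL
patient=Sven: systolic < 128 → 33
patient=Tara: systolic < 128 → 33
patient=Uma: systolic < 128 → 31
patient=Vik: systolic < 128 → 30
patient=Yara: systolic < 128 → 33

46, NULL, 31, 33, 33, 29, 29, 30, NULL, 33, 33, 31, 30, 33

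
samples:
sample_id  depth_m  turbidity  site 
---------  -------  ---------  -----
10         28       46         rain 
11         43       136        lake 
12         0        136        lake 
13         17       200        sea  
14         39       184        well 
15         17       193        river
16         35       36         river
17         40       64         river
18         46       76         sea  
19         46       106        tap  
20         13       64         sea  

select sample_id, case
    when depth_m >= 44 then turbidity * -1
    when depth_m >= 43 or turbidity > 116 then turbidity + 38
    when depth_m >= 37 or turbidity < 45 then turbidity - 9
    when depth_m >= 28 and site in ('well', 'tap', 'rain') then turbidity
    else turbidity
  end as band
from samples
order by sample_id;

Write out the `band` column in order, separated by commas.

46, 174, 174, 238, 222, 231, 27, 55, -76, -106, 64

sample_id=10: depth_m >= 28 and site in ('well', 'tap', 'rain') → 46
sample_id=11: depth_m >= 43 or turbidity > 116 → 174
sample_id=12: depth_m >= 43 or turbidity > 116 → 174
sample_id=13: depth_m >= 43 or turbidity > 116 → 238
sample_id=14: depth_m >= 43 or turbidity > 116 → 222
sample_id=15: depth_m >= 43 or turbidity > 116 → 231
sample_id=16: depth_m >= 37 or turbidity < 45 → 27
sample_id=17: depth_m >= 37 or turbidity < 45 → 55
sample_id=18: depth_m >= 44 → -76
sample_id=19: depth_m >= 44 → -106
sample_id=20: ELSE → 64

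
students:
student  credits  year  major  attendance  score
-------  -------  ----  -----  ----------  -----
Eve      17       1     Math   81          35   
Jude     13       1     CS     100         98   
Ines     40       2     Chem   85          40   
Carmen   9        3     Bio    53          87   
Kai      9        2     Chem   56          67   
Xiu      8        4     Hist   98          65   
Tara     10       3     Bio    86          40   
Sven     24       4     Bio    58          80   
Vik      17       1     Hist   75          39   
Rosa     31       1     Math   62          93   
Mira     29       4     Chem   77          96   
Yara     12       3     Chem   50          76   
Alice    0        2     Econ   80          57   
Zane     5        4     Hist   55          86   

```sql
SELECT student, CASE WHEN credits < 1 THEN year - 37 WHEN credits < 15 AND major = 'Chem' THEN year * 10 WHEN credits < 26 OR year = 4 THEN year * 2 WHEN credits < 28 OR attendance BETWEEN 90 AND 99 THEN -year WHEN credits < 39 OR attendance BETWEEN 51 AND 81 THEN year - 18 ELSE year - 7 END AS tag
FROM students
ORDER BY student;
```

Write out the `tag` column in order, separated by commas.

-35, 6, 2, -5, 2, 20, 8, -17, 8, 6, 2, 8, 30, 8

student=Alice: credits < 1 → -35
student=Carmen: credits < 26 OR year = 4 → 6
student=Eve: credits < 26 OR year = 4 → 2
student=Ines: ELSE → -5
student=Jude: credits < 26 OR year = 4 → 2
student=Kai: credits < 15 AND major = 'Chem' → 20
student=Mira: credits < 26 OR year = 4 → 8
student=Rosa: credits < 39 OR attendance BETWEEN 51 AND 81 → -17
student=Sven: credits < 26 OR year = 4 → 8
student=Tara: credits < 26 OR year = 4 → 6
student=Vik: credits < 26 OR year = 4 → 2
student=Xiu: credits < 26 OR year = 4 → 8
student=Yara: credits < 15 AND major = 'Chem' → 30
student=Zane: credits < 26 OR year = 4 → 8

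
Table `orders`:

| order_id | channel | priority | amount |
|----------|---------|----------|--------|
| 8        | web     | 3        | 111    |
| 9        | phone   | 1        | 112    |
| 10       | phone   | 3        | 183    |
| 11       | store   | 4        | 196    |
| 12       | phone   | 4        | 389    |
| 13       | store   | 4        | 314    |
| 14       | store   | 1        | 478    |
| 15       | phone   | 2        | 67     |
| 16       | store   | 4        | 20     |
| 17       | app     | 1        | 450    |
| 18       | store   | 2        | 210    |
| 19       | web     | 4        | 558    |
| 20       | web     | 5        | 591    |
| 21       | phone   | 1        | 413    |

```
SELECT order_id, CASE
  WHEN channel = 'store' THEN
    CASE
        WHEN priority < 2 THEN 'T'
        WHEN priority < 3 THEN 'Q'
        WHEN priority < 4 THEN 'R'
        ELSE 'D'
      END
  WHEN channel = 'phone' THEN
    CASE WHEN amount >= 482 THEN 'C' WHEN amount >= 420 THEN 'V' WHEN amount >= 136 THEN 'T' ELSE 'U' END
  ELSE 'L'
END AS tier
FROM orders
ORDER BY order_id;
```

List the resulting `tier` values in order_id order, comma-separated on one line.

L, U, T, D, T, D, T, U, D, L, Q, L, L, T

order_id=8: channel='web' → outer ELSE → L
order_id=9: channel='phone' → inner[ELSE] → U
order_id=10: channel='phone' → inner[amount >= 136] → T
order_id=11: channel='store' → inner[ELSE] → D
order_id=12: channel='phone' → inner[amount >= 136] → T
order_id=13: channel='store' → inner[ELSE] → D
order_id=14: channel='store' → inner[priority < 2] → T
order_id=15: channel='phone' → inner[ELSE] → U
order_id=16: channel='store' → inner[ELSE] → D
order_id=17: channel='app' → outer ELSE → L
order_id=18: channel='store' → inner[priority < 3] → Q
order_id=19: channel='web' → outer ELSE → L
order_id=20: channel='web' → outer ELSE → L
order_id=21: channel='phone' → inner[amount >= 136] → T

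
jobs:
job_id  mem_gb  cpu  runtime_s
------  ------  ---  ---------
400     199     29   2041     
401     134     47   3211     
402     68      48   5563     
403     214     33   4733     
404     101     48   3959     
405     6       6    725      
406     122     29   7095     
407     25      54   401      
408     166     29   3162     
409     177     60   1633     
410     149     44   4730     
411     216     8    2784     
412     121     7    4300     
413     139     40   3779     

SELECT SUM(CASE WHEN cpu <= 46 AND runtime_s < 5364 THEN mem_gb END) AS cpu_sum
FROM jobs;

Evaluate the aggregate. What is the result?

1210

job_id=400: ✓ → 199
job_id=401: ✗
job_id=402: ✗
job_id=403: ✓ → 214
job_id=404: ✗
job_id=405: ✓ → 6
job_id=406: ✗
job_id=407: ✗
job_id=408: ✓ → 166
job_id=409: ✗
job_id=410: ✓ → 149
job_id=411: ✓ → 216
job_id=412: ✓ → 121
job_id=413: ✓ → 139
cpu_sum = 199 + 214 + 6 + 166 + 149 + 216 + 121 + 139 = 1210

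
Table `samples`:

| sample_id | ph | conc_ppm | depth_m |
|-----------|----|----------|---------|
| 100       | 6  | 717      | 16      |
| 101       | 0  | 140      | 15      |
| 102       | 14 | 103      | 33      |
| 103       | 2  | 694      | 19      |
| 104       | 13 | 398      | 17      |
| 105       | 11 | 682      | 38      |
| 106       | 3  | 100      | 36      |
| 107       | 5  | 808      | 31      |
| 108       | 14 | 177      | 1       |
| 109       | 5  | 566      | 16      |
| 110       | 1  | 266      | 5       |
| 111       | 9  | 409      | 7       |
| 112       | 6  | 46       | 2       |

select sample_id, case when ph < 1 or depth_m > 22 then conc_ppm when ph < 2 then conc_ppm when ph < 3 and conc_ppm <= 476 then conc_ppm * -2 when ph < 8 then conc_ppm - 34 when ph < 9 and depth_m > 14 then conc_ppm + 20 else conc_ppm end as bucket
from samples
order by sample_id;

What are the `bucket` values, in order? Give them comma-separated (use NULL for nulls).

sample_id=100: ph < 8 → 683
sample_id=101: ph < 1 or depth_m > 22 → 140
sample_id=102: ph < 1 or depth_m > 22 → 103
sample_id=103: ph < 8 → 660
sample_id=104: ELSE → 398
sample_id=105: ph < 1 or depth_m > 22 → 682
sample_id=106: ph < 1 or depth_m > 22 → 100
sample_id=107: ph < 1 or depth_m > 22 → 808
sample_id=108: ELSE → 177
sample_id=109: ph < 8 → 532
sample_id=110: ph < 2 → 266
sample_id=111: ELSE → 409
sample_id=112: ph < 8 → 12

683, 140, 103, 660, 398, 682, 100, 808, 177, 532, 266, 409, 12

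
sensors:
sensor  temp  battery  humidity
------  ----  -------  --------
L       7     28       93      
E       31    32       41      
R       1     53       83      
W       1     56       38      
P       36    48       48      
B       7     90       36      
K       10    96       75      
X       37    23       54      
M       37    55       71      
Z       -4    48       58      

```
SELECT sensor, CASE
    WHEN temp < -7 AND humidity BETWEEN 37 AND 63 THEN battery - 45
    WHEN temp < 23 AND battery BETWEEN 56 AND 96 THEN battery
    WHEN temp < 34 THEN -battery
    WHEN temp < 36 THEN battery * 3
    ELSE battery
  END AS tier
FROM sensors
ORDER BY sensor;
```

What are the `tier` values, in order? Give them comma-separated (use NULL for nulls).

90, -32, 96, -28, 55, 48, -53, 56, 23, -48

sensor=B: temp < 23 AND battery BETWEEN 56 AND 96 → 90
sensor=E: temp < 34 → -32
sensor=K: temp < 23 AND battery BETWEEN 56 AND 96 → 96
sensor=L: temp < 34 → -28
sensor=M: ELSE → 55
sensor=P: ELSE → 48
sensor=R: temp < 34 → -53
sensor=W: temp < 23 AND battery BETWEEN 56 AND 96 → 56
sensor=X: ELSE → 23
sensor=Z: temp < 34 → -48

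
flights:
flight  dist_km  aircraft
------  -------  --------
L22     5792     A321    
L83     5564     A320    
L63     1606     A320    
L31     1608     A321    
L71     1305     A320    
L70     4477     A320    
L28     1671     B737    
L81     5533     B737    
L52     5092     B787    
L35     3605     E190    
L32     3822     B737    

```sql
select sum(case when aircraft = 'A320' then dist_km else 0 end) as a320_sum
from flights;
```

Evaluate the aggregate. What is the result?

12952

flight=L22: ✗
flight=L83: ✓ → 5564
flight=L63: ✓ → 1606
flight=L31: ✗
flight=L71: ✓ → 1305
flight=L70: ✓ → 4477
flight=L28: ✗
flight=L81: ✗
flight=L52: ✗
flight=L35: ✗
flight=L32: ✗
a320_sum = 5564 + 1606 + 1305 + 4477 = 12952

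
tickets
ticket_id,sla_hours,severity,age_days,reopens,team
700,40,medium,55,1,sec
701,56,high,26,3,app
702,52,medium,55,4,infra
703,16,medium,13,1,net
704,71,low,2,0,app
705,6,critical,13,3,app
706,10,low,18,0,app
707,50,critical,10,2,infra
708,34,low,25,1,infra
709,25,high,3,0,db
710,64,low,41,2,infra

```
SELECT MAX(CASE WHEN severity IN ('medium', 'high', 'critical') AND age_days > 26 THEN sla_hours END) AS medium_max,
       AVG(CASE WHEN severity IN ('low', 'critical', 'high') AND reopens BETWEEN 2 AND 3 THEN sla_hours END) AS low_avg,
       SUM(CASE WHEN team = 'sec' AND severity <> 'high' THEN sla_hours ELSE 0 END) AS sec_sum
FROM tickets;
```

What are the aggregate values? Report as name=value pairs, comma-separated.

[medium_max: severity IN ('medium', 'high', 'critical') AND age_days > 26]
ticket_id=700: ✓ → 40
ticket_id=701: ✗
ticket_id=702: ✓ → 52
ticket_id=703: ✗
ticket_id=704: ✗
ticket_id=705: ✗
ticket_id=706: ✗
ticket_id=707: ✗
ticket_id=708: ✗
ticket_id=709: ✗
ticket_id=710: ✗
medium_max = MAX(40, 52) = 52
—
[low_avg: severity IN ('low', 'critical', 'high') AND reopens BETWEEN 2 AND 3]
ticket_id=700: ✗
ticket_id=701: ✓ → 56
ticket_id=702: ✗
ticket_id=703: ✗
ticket_id=704: ✗
ticket_id=705: ✓ → 6
ticket_id=706: ✗
ticket_id=707: ✓ → 50
ticket_id=708: ✗
ticket_id=709: ✗
ticket_id=710: ✓ → 64
low_avg = (56 + 6 + 50 + 64) / 4 = 44
—
[sec_sum: team = 'sec' AND severity <> 'high']
ticket_id=700: ✓ → 40
ticket_id=701: ✗
ticket_id=702: ✗
ticket_id=703: ✗
ticket_id=704: ✗
ticket_id=705: ✗
ticket_id=706: ✗
ticket_id=707: ✗
ticket_id=708: ✗
ticket_id=709: ✗
ticket_id=710: ✗
sec_sum = 40

medium_max=52, low_avg=44, sec_sum=40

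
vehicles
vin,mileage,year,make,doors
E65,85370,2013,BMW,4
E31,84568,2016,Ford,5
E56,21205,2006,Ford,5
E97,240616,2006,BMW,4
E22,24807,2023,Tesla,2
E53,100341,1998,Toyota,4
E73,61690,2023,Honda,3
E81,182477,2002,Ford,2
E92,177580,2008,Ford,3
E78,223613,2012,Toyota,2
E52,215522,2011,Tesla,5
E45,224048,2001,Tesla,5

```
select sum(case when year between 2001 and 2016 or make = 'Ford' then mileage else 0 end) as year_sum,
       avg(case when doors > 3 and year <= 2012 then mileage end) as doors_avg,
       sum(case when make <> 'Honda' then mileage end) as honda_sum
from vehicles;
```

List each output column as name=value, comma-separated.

[year_sum: year between 2001 and 2016 or make = 'Ford']
vin=E65: ✓ → 85370
vin=E31: ✓ → 84568
vin=E56: ✓ → 21205
vin=E97: ✓ → 240616
vin=E22: ✗
vin=E53: ✗
vin=E73: ✗
vin=E81: ✓ → 182477
vin=E92: ✓ → 177580
vin=E78: ✓ → 223613
vin=E52: ✓ → 215522
vin=E45: ✓ → 224048
year_sum = 85370 + 84568 + 21205 + 240616 + 182477 + 177580 + 223613 + 215522 + 224048 = 1454999
—
[doors_avg: doors > 3 and year <= 2012]
vin=E65: ✗
vin=E31: ✗
vin=E56: ✓ → 21205
vin=E97: ✓ → 240616
vin=E22: ✗
vin=E53: ✓ → 100341
vin=E73: ✗
vin=E81: ✗
vin=E92: ✗
vin=E78: ✗
vin=E52: ✓ → 215522
vin=E45: ✓ → 224048
doors_avg = (21205 + 240616 + 100341 + 215522 + 224048) / 5 = 160346.4
—
[honda_sum: make <> 'Honda']
vin=E65: ✓ → 85370
vin=E31: ✓ → 84568
vin=E56: ✓ → 21205
vin=E97: ✓ → 240616
vin=E22: ✓ → 24807
vin=E53: ✓ → 100341
vin=E73: ✗
vin=E81: ✓ → 182477
vin=E92: ✓ → 177580
vin=E78: ✓ → 223613
vin=E52: ✓ → 215522
vin=E45: ✓ → 224048
honda_sum = 85370 + 84568 + 21205 + 240616 + 24807 + 100341 + 182477 + 177580 + 223613 + 215522 + 224048 = 1580147

year_sum=1454999, doors_avg=160346.4, honda_sum=1580147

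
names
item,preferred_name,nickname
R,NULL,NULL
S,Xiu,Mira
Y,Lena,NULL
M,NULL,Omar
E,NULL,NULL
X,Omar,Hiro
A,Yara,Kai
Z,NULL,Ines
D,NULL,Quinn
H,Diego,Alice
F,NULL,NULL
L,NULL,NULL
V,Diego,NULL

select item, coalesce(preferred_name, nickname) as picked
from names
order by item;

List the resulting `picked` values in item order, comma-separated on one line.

item=A: preferred_name=Yara → Yara
item=D: preferred_name=NULL, nickname=Quinn → Quinn
item=E: preferred_name=NULL, nickname=NULL (all NULL) → NULL
item=F: preferred_name=NULL, nickname=NULL (all NULL) → NULL
item=H: preferred_name=Diego → Diego
item=L: preferred_name=NULL, nickname=NULL (all NULL) → NULL
item=M: preferred_name=NULL, nickname=Omar → Omar
item=R: preferred_name=NULL, nickname=NULL (all NULL) → NULL
item=S: preferred_name=Xiu → Xiu
item=V: preferred_name=Diego → Diego
item=X: preferred_name=Omar → Omar
item=Y: preferred_name=Lena → Lena
item=Z: preferred_name=NULL, nickname=Ines → Ines

Yara, Quinn, NULL, NULL, Diego, NULL, Omar, NULL, Xiu, Diego, Omar, Lena, Ines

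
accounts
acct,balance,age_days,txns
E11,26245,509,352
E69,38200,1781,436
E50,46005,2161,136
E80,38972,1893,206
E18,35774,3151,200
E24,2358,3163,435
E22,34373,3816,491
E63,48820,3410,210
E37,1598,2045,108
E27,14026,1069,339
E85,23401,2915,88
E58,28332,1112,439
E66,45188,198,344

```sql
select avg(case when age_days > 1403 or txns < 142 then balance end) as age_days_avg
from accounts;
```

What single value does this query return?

acct=E11: ✗
acct=E69: ✓ → 38200
acct=E50: ✓ → 46005
acct=E80: ✓ → 38972
acct=E18: ✓ → 35774
acct=E24: ✓ → 2358
acct=E22: ✓ → 34373
acct=E63: ✓ → 48820
acct=E37: ✓ → 1598
acct=E27: ✗
acct=E85: ✓ → 23401
acct=E58: ✗
acct=E66: ✗
age_days_avg = (38200 + 46005 + 38972 + 35774 + 2358 + 34373 + 48820 + 1598 + 23401) / 9 = 29944.5555555556

29944.5555555556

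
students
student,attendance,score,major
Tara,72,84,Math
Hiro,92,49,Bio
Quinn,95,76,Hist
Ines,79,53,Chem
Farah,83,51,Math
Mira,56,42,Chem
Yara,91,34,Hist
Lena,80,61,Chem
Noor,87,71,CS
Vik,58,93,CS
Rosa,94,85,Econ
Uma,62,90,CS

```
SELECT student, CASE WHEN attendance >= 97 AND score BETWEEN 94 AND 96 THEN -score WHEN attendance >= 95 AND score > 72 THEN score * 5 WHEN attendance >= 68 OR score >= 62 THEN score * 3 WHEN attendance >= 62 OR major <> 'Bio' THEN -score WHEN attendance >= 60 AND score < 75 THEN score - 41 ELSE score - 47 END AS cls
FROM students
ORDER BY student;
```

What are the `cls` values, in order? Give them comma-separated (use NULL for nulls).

153, 147, 159, 183, -42, 213, 380, 255, 252, 270, 279, 102

student=Farah: attendance >= 68 OR score >= 62 → 153
student=Hiro: attendance >= 68 OR score >= 62 → 147
student=Ines: attendance >= 68 OR score >= 62 → 159
student=Lena: attendance >= 68 OR score >= 62 → 183
student=Mira: attendance >= 62 OR major <> 'Bio' → -42
student=Noor: attendance >= 68 OR score >= 62 → 213
student=Quinn: attendance >= 95 AND score > 72 → 380
student=Rosa: attendance >= 68 OR score >= 62 → 255
student=Tara: attendance >= 68 OR score >= 62 → 252
student=Uma: attendance >= 68 OR score >= 62 → 270
student=Vik: attendance >= 68 OR score >= 62 → 279
student=Yara: attendance >= 68 OR score >= 62 → 102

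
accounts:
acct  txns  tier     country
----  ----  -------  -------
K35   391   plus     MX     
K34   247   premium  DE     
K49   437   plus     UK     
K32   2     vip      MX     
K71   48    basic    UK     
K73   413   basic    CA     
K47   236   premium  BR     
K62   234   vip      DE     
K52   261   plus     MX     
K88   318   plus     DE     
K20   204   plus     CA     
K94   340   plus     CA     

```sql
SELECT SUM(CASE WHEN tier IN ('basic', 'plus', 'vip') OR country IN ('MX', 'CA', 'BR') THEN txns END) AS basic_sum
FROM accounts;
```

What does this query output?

2884

acct=K35: ✓ → 391
acct=K34: ✗
acct=K49: ✓ → 437
acct=K32: ✓ → 2
acct=K71: ✓ → 48
acct=K73: ✓ → 413
acct=K47: ✓ → 236
acct=K62: ✓ → 234
acct=K52: ✓ → 261
acct=K88: ✓ → 318
acct=K20: ✓ → 204
acct=K94: ✓ → 340
basic_sum = 391 + 437 + 2 + 48 + 413 + 236 + 234 + 261 + 318 + 204 + 340 = 2884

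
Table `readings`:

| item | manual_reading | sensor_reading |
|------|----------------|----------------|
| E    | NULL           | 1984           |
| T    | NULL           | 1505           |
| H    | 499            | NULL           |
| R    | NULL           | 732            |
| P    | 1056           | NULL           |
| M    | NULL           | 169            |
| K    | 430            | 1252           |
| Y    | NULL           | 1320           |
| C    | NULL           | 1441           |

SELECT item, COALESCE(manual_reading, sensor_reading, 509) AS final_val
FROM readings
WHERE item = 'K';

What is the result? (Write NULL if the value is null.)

430

item = K: manual_reading=430, sensor_reading=1252.
manual_reading=430 → 430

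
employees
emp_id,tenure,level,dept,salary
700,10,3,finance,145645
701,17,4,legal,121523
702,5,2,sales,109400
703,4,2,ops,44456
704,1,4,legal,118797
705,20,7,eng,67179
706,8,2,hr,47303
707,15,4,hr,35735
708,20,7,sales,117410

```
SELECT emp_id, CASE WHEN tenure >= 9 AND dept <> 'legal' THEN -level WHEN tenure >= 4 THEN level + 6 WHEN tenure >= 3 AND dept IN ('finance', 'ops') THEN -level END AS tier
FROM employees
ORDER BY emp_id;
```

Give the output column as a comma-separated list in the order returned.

emp_id=700: tenure >= 9 AND dept <> 'legal' → -3
emp_id=701: tenure >= 4 → 10
emp_id=702: tenure >= 4 → 8
emp_id=703: tenure >= 4 → 8
emp_id=704: (no match → NULL) → NULL
emp_id=705: tenure >= 9 AND dept <> 'legal' → -7
emp_id=706: tenure >= 4 → 8
emp_id=707: tenure >= 9 AND dept <> 'legal' → -4
emp_id=708: tenure >= 9 AND dept <> 'legal' → -7

-3, 10, 8, 8, NULL, -7, 8, -4, -7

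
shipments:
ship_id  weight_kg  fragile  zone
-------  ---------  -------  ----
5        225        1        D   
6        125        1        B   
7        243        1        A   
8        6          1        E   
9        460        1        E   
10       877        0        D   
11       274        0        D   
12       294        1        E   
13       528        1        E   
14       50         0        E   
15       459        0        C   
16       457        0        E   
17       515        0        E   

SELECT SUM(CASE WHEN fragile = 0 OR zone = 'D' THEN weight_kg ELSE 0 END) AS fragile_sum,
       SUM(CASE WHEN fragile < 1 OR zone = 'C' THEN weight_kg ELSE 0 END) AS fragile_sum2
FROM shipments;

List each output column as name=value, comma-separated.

[fragile_sum: fragile = 0 OR zone = 'D']
ship_id=5: ✓ → 225
ship_id=6: ✗
ship_id=7: ✗
ship_id=8: ✗
ship_id=9: ✗
ship_id=10: ✓ → 877
ship_id=11: ✓ → 274
ship_id=12: ✗
ship_id=13: ✗
ship_id=14: ✓ → 50
ship_id=15: ✓ → 459
ship_id=16: ✓ → 457
ship_id=17: ✓ → 515
fragile_sum = 225 + 877 + 274 + 50 + 459 + 457 + 515 = 2857
—
[fragile_sum2: fragile < 1 OR zone = 'C']
ship_id=5: ✗
ship_id=6: ✗
ship_id=7: ✗
ship_id=8: ✗
ship_id=9: ✗
ship_id=10: ✓ → 877
ship_id=11: ✓ → 274
ship_id=12: ✗
ship_id=13: ✗
ship_id=14: ✓ → 50
ship_id=15: ✓ → 459
ship_id=16: ✓ → 457
ship_id=17: ✓ → 515
fragile_sum2 = 877 + 274 + 50 + 459 + 457 + 515 = 2632

fragile_sum=2857, fragile_sum2=2632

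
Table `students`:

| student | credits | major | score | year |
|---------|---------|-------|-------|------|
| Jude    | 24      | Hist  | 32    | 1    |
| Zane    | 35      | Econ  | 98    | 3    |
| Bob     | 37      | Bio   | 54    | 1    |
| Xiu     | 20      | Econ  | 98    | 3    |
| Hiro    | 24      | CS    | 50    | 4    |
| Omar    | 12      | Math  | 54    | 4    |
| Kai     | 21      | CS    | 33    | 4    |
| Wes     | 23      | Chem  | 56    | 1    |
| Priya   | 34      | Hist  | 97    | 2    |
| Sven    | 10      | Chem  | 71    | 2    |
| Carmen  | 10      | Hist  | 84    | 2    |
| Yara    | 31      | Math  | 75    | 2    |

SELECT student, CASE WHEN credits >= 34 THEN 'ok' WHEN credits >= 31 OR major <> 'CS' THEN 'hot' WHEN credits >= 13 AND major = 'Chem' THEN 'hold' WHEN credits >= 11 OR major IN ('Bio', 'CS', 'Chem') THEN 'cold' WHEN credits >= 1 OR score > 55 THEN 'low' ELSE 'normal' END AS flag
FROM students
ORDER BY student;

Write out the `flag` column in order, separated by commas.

ok, hot, cold, hot, cold, hot, ok, hot, hot, hot, hot, ok

student=Bob: credits >= 34 → ok
student=Carmen: credits >= 31 OR major <> 'CS' → hot
student=Hiro: credits >= 11 OR major IN ('Bio', 'CS', 'Chem') → cold
student=Jude: credits >= 31 OR major <> 'CS' → hot
student=Kai: credits >= 11 OR major IN ('Bio', 'CS', 'Chem') → cold
student=Omar: credits >= 31 OR major <> 'CS' → hot
student=Priya: credits >= 34 → ok
student=Sven: credits >= 31 OR major <> 'CS' → hot
student=Wes: credits >= 31 OR major <> 'CS' → hot
student=Xiu: credits >= 31 OR major <> 'CS' → hot
student=Yara: credits >= 31 OR major <> 'CS' → hot
student=Zane: credits >= 34 → ok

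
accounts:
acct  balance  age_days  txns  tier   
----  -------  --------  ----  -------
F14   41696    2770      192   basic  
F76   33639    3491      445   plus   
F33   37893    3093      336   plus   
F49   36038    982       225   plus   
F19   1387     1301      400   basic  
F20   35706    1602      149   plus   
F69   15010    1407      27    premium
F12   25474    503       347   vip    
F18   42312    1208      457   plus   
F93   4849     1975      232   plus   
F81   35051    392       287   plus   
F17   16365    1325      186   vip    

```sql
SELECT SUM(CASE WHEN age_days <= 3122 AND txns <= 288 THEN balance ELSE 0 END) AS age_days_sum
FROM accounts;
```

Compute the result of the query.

acct=F14: ✓ → 41696
acct=F76: ✗
acct=F33: ✗
acct=F49: ✓ → 36038
acct=F19: ✗
acct=F20: ✓ → 35706
acct=F69: ✓ → 15010
acct=F12: ✗
acct=F18: ✗
acct=F93: ✓ → 4849
acct=F81: ✓ → 35051
acct=F17: ✓ → 16365
age_days_sum = 41696 + 36038 + 35706 + 15010 + 4849 + 35051 + 16365 = 184715

184715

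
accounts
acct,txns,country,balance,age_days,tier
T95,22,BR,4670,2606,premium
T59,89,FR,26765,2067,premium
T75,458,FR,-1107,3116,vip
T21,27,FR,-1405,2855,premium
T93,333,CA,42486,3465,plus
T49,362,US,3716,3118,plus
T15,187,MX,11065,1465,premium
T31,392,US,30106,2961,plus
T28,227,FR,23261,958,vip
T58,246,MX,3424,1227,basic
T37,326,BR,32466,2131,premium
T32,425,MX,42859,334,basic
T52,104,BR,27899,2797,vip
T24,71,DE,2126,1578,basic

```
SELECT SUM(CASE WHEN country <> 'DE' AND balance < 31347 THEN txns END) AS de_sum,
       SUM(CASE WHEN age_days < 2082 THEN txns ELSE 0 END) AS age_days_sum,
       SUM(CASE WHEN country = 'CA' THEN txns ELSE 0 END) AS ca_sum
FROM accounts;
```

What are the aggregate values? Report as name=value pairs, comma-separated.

de_sum=2114, age_days_sum=1245, ca_sum=333

[de_sum: country <> 'DE' AND balance < 31347]
acct=T95: ✓ → 22
acct=T59: ✓ → 89
acct=T75: ✓ → 458
acct=T21: ✓ → 27
acct=T93: ✗
acct=T49: ✓ → 362
acct=T15: ✓ → 187
acct=T31: ✓ → 392
acct=T28: ✓ → 227
acct=T58: ✓ → 246
acct=T37: ✗
acct=T32: ✗
acct=T52: ✓ → 104
acct=T24: ✗
de_sum = 22 + 89 + 458 + 27 + 362 + 187 + 392 + 227 + 246 + 104 = 2114
—
[age_days_sum: age_days < 2082]
acct=T95: ✗
acct=T59: ✓ → 89
acct=T75: ✗
acct=T21: ✗
acct=T93: ✗
acct=T49: ✗
acct=T15: ✓ → 187
acct=T31: ✗
acct=T28: ✓ → 227
acct=T58: ✓ → 246
acct=T37: ✗
acct=T32: ✓ → 425
acct=T52: ✗
acct=T24: ✓ → 71
age_days_sum = 89 + 187 + 227 + 246 + 425 + 71 = 1245
—
[ca_sum: country = 'CA']
acct=T95: ✗
acct=T59: ✗
acct=T75: ✗
acct=T21: ✗
acct=T93: ✓ → 333
acct=T49: ✗
acct=T15: ✗
acct=T31: ✗
acct=T28: ✗
acct=T58: ✗
acct=T37: ✗
acct=T32: ✗
acct=T52: ✗
acct=T24: ✗
ca_sum = 333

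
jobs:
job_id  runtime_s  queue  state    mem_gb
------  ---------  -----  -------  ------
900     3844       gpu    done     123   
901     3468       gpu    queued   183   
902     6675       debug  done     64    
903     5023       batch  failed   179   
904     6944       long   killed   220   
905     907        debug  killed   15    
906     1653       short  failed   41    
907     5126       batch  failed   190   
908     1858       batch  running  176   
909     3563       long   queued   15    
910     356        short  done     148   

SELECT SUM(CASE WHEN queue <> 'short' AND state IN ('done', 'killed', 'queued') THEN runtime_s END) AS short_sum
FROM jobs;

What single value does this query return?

25401

job_id=900: ✓ → 3844
job_id=901: ✓ → 3468
job_id=902: ✓ → 6675
job_id=903: ✗
job_id=904: ✓ → 6944
job_id=905: ✓ → 907
job_id=906: ✗
job_id=907: ✗
job_id=908: ✗
job_id=909: ✓ → 3563
job_id=910: ✗
short_sum = 3844 + 3468 + 6675 + 6944 + 907 + 3563 = 25401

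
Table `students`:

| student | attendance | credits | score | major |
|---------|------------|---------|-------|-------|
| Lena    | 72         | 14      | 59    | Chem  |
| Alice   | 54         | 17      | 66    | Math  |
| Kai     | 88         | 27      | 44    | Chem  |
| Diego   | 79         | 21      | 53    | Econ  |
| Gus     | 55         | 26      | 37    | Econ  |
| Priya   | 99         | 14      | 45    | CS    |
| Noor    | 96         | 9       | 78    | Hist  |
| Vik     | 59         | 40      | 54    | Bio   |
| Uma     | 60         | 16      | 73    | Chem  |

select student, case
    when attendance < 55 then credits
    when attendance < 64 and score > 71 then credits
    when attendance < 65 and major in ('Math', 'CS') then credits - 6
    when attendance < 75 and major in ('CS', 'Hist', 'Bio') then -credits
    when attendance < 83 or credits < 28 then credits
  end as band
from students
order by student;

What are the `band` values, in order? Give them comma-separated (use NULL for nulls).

17, 21, 26, 27, 14, 9, 14, 16, -40

student=Alice: attendance < 55 → 17
student=Diego: attendance < 83 or credits < 28 → 21
student=Gus: attendance < 83 or credits < 28 → 26
student=Kai: attendance < 83 or credits < 28 → 27
student=Lena: attendance < 83 or credits < 28 → 14
student=Noor: attendance < 83 or credits < 28 → 9
student=Priya: attendance < 83 or credits < 28 → 14
student=Uma: attendance < 64 and score > 71 → 16
student=Vik: attendance < 75 and major in ('CS', 'Hist', 'Bio') → -40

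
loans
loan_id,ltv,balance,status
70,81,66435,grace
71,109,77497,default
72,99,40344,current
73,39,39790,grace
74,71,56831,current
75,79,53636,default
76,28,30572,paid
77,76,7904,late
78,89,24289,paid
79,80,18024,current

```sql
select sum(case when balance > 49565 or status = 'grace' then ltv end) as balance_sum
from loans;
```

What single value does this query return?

loan_id=70: ✓ → 81
loan_id=71: ✓ → 109
loan_id=72: ✗
loan_id=73: ✓ → 39
loan_id=74: ✓ → 71
loan_id=75: ✓ → 79
loan_id=76: ✗
loan_id=77: ✗
loan_id=78: ✗
loan_id=79: ✗
balance_sum = 81 + 109 + 39 + 71 + 79 = 379

379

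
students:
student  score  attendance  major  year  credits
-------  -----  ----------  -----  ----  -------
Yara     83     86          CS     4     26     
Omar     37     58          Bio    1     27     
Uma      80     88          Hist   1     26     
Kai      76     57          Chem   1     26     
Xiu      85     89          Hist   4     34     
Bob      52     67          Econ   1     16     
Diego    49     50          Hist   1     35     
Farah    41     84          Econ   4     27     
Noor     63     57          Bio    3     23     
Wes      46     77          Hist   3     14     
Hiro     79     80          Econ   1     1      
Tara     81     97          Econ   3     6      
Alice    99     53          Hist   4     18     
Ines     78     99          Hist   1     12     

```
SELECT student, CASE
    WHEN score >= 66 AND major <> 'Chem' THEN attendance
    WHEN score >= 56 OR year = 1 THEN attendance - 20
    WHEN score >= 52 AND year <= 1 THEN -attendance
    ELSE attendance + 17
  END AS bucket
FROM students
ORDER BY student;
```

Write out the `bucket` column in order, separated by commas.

student=Alice: score >= 66 AND major <> 'Chem' → 53
student=Bob: score >= 56 OR year = 1 → 47
student=Diego: score >= 56 OR year = 1 → 30
student=Farah: ELSE → 101
student=Hiro: score >= 66 AND major <> 'Chem' → 80
student=Ines: score >= 66 AND major <> 'Chem' → 99
student=Kai: score >= 56 OR year = 1 → 37
student=Noor: score >= 56 OR year = 1 → 37
student=Omar: score >= 56 OR year = 1 → 38
student=Tara: score >= 66 AND major <> 'Chem' → 97
student=Uma: score >= 66 AND major <> 'Chem' → 88
student=Wes: ELSE → 94
student=Xiu: score >= 66 AND major <> 'Chem' → 89
student=Yara: score >= 66 AND major <> 'Chem' → 86

53, 47, 30, 101, 80, 99, 37, 37, 38, 97, 88, 94, 89, 86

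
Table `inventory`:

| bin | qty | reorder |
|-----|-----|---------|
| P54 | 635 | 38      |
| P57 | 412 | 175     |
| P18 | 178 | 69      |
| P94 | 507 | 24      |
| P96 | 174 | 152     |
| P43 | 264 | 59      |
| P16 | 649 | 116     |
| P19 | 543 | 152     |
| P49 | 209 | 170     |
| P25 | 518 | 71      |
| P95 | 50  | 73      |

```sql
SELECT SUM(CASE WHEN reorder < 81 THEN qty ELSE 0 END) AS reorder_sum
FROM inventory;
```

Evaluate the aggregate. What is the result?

2152

bin=P54: ✓ → 635
bin=P57: ✗
bin=P18: ✓ → 178
bin=P94: ✓ → 507
bin=P96: ✗
bin=P43: ✓ → 264
bin=P16: ✗
bin=P19: ✗
bin=P49: ✗
bin=P25: ✓ → 518
bin=P95: ✓ → 50
reorder_sum = 635 + 178 + 507 + 264 + 518 + 50 = 2152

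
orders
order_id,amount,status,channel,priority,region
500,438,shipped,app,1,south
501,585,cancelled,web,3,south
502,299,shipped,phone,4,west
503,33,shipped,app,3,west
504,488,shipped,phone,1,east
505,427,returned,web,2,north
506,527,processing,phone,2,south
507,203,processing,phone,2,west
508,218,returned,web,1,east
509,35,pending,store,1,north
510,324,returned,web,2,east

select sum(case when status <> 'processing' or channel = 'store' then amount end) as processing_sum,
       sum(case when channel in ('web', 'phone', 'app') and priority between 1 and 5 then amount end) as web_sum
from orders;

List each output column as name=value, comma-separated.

processing_sum=2847, web_sum=3542

[processing_sum: status <> 'processing' or channel = 'store']
order_id=500: ✓ → 438
order_id=501: ✓ → 585
order_id=502: ✓ → 299
order_id=503: ✓ → 33
order_id=504: ✓ → 488
order_id=505: ✓ → 427
order_id=506: ✗
order_id=507: ✗
order_id=508: ✓ → 218
order_id=509: ✓ → 35
order_id=510: ✓ → 324
processing_sum = 438 + 585 + 299 + 33 + 488 + 427 + 218 + 35 + 324 = 2847
—
[web_sum: channel in ('web', 'phone', 'app') and priority between 1 and 5]
order_id=500: ✓ → 438
order_id=501: ✓ → 585
order_id=502: ✓ → 299
order_id=503: ✓ → 33
order_id=504: ✓ → 488
order_id=505: ✓ → 427
order_id=506: ✓ → 527
order_id=507: ✓ → 203
order_id=508: ✓ → 218
order_id=509: ✗
order_id=510: ✓ → 324
web_sum = 438 + 585 + 299 + 33 + 488 + 427 + 527 + 203 + 218 + 324 = 3542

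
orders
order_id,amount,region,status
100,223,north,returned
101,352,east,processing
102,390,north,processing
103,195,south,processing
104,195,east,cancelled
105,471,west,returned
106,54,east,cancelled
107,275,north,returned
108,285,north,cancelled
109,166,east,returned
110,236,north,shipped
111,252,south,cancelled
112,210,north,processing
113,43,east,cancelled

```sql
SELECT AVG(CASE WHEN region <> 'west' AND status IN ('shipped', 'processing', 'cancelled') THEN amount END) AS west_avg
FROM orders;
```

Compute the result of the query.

order_id=100: ✗
order_id=101: ✓ → 352
order_id=102: ✓ → 390
order_id=103: ✓ → 195
order_id=104: ✓ → 195
order_id=105: ✗
order_id=106: ✓ → 54
order_id=107: ✗
order_id=108: ✓ → 285
order_id=109: ✗
order_id=110: ✓ → 236
order_id=111: ✓ → 252
order_id=112: ✓ → 210
order_id=113: ✓ → 43
west_avg = (352 + 390 + 195 + 195 + 54 + 285 + 236 + 252 + 210 + 43) / 10 = 221.2

221.2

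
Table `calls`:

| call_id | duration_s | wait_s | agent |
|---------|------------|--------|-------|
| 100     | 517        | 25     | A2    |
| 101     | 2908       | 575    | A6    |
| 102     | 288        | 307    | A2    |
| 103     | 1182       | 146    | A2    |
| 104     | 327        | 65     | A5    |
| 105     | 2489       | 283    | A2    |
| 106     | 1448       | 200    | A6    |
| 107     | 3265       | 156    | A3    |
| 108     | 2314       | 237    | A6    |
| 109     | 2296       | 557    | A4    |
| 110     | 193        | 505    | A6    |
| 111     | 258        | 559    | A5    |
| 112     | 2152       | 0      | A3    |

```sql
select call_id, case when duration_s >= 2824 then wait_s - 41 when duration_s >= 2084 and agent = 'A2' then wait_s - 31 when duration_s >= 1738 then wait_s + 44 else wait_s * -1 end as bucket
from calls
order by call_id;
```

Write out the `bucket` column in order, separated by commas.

-25, 534, -307, -146, -65, 252, -200, 115, 281, 601, -505, -559, 44

call_id=100: ELSE → -25
call_id=101: duration_s >= 2824 → 534
call_id=102: ELSE → -307
call_id=103: ELSE → -146
call_id=104: ELSE → -65
call_id=105: duration_s >= 2084 and agent = 'A2' → 252
call_id=106: ELSE → -200
call_id=107: duration_s >= 2824 → 115
call_id=108: duration_s >= 1738 → 281
call_id=109: duration_s >= 1738 → 601
call_id=110: ELSE → -505
call_id=111: ELSE → -559
call_id=112: duration_s >= 1738 → 44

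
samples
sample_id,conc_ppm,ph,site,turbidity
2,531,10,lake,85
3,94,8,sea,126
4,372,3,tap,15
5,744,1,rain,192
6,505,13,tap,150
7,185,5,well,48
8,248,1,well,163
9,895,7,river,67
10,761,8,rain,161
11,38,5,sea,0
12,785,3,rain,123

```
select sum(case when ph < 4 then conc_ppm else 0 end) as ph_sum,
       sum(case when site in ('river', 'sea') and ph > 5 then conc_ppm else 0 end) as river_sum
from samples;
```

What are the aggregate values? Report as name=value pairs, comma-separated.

[ph_sum: ph < 4]
sample_id=2: ✗
sample_id=3: ✗
sample_id=4: ✓ → 372
sample_id=5: ✓ → 744
sample_id=6: ✗
sample_id=7: ✗
sample_id=8: ✓ → 248
sample_id=9: ✗
sample_id=10: ✗
sample_id=11: ✗
sample_id=12: ✓ → 785
ph_sum = 372 + 744 + 248 + 785 = 2149
—
[river_sum: site in ('river', 'sea') and ph > 5]
sample_id=2: ✗
sample_id=3: ✓ → 94
sample_id=4: ✗
sample_id=5: ✗
sample_id=6: ✗
sample_id=7: ✗
sample_id=8: ✗
sample_id=9: ✓ → 895
sample_id=10: ✗
sample_id=11: ✗
sample_id=12: ✗
river_sum = 94 + 895 = 989

ph_sum=2149, river_sum=989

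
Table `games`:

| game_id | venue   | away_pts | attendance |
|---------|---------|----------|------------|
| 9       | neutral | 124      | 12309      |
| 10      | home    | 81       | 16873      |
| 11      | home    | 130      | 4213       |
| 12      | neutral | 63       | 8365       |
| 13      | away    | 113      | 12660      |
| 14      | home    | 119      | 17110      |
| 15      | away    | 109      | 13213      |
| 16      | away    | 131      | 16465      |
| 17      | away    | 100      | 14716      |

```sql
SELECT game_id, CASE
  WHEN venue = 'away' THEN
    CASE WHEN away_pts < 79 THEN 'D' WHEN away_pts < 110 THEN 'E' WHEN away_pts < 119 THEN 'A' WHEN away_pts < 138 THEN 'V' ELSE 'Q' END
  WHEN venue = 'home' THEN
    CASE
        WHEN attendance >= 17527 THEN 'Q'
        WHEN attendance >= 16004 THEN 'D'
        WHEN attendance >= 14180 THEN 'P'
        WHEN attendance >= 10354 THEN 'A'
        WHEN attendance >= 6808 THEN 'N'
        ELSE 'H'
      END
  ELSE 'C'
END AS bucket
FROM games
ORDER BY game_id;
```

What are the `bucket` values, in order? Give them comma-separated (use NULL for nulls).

C, D, H, C, A, D, E, V, E

game_id=9: venue='neutral' → outer ELSE → C
game_id=10: venue='home' → inner[attendance >= 16004] → D
game_id=11: venue='home' → inner[ELSE] → H
game_id=12: venue='neutral' → outer ELSE → C
game_id=13: venue='away' → inner[away_pts < 119] → A
game_id=14: venue='home' → inner[attendance >= 16004] → D
game_id=15: venue='away' → inner[away_pts < 110] → E
game_id=16: venue='away' → inner[away_pts < 138] → V
game_id=17: venue='away' → inner[away_pts < 110] → E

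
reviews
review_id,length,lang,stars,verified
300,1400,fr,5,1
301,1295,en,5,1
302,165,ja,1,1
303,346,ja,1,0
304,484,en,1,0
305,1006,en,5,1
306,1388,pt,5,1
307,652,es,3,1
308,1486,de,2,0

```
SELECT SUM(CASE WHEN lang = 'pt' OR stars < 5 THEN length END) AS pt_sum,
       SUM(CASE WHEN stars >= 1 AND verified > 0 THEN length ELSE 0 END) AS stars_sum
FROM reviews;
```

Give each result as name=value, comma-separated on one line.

pt_sum=4521, stars_sum=5906

[pt_sum: lang = 'pt' OR stars < 5]
review_id=300: ✗
review_id=301: ✗
review_id=302: ✓ → 165
review_id=303: ✓ → 346
review_id=304: ✓ → 484
review_id=305: ✗
review_id=306: ✓ → 1388
review_id=307: ✓ → 652
review_id=308: ✓ → 1486
pt_sum = 165 + 346 + 484 + 1388 + 652 + 1486 = 4521
—
[stars_sum: stars >= 1 AND verified > 0]
review_id=300: ✓ → 1400
review_id=301: ✓ → 1295
review_id=302: ✓ → 165
review_id=303: ✗
review_id=304: ✗
review_id=305: ✓ → 1006
review_id=306: ✓ → 1388
review_id=307: ✓ → 652
review_id=308: ✗
stars_sum = 1400 + 1295 + 165 + 1006 + 1388 + 652 = 5906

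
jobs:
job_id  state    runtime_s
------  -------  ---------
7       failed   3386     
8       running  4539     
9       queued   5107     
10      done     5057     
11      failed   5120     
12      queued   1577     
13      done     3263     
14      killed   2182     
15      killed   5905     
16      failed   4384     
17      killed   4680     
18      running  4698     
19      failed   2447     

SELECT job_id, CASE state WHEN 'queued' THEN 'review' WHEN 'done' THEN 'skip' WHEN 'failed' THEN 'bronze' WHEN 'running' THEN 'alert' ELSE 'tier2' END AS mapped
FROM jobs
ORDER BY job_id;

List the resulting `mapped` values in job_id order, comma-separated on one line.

job_id=7: state='failed' → bronze
job_id=8: state='running' → alert
job_id=9: state='queued' → review
job_id=10: state='done' → skip
job_id=11: state='failed' → bronze
job_id=12: state='queued' → review
job_id=13: state='done' → skip
job_id=14: ELSE → tier2
job_id=15: ELSE → tier2
job_id=16: state='failed' → bronze
job_id=17: ELSE → tier2
job_id=18: state='running' → alert
job_id=19: state='failed' → bronze

bronze, alert, review, skip, bronze, review, skip, tier2, tier2, bronze, tier2, alert, bronze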